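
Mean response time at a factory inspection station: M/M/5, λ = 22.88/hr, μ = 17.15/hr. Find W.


a = 1.3341; ρ = 0.2668; P₀ = 0.263170
Lq = P₀·a^c·ρ/(c!(1−ρ)²) = 0.004601
Wq = Lq/λ = 0.004601/22.88 = 0.0002011 hr
W = Wq + 1/μ = 0.0002011 + 0.05831 = 0.05851 hr

Final: 0.05851 hr


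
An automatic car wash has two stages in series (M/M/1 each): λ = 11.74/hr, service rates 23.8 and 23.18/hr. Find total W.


Each node sees arrival rate λ = 11.74/hr (tandem ⇒ throughput preserved).
W₁ = 1/(μ₁−λ) = 1/(23.8−11.74) = 0.08292 hr
W₂ = 1/(μ₂−λ) = 1/(23.18−11.74) = 0.08741 hr
W_total = W₁ + W₂ = 0.08292 + 0.08741 = 0.17033 hr

Final: 0.17033 hr


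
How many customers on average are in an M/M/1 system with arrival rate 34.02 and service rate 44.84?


ρ = λ/μ = 34.02/44.84 = 0.7587
L = ρ/(1−ρ) = 0.7587/(1 − 0.7587) = 0.7587/0.2413 = 3.1442

Final: 3.1442


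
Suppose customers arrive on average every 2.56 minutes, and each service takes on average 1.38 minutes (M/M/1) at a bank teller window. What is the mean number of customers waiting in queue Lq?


λ = 60/2.56 = 23.4375 /hr
μ = 60/1.38 = 43.4783 /hr
ρ = λ/μ = 23.4375/43.4783 = 0.5391
Lq = ρ²/(1−ρ) = 0.2906/0.4609 = 0.6304

Final: 0.6304


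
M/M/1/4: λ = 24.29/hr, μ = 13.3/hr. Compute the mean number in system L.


ρ = 24.29/13.3 = 1.8263
L = ρ[1 − (K+1)ρ^K + Kρ^(K+1)] / [(1−ρ)(1−ρ^(K+1))]
Numerator: 1.8263·(1 − 5·11.125089 + 4·20.317926) = 48.664481
Denominator: (-0.8263)·(-19.317926) = 15.962707
L = 48.664481/15.962707 = 3.0486

Final: 3.0486


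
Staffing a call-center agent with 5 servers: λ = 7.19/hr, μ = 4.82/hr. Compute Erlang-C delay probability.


a = λ/μ = 1.4917; ρ = a/5 = 0.2983
P₀ = 0.224642 (from M/M/c formula)
C(c,a) = [a^c/(c!(1−ρ))]·P₀ = [7.38600/(120·0.7017)]·0.224642
= 0.08772·0.224642 = 0.019706

Final: 0.019706


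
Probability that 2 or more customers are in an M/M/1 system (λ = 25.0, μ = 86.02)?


ρ = 25.0/86.02 = 0.2906
P(N ≥ n) = ρ^n = 0.2906^2 = 0.084466

Final: 0.084466


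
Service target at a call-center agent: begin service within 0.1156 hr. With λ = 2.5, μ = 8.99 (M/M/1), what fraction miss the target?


ρ = 2.5/8.99 = 0.2781
P(Wq > t) = ρ·e^{−(μ−λ)t} = 0.2781·e^{−0.7502}
= 0.2781·0.472251 = 0.131327

Final: 0.131327


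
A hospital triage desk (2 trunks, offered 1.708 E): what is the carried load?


B(2,1.708) = 0.350075 (Erlang-B)
Carried load = a(1 − B) = 1.708·(1 − 0.350075) = 1.708·0.649925 = 1.1101 E

Final: 1.1101 Erlangs


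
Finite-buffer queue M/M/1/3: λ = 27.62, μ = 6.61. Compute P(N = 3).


ρ = λ/μ = 27.62/6.61 = 4.1785
P_K = (1−ρ)ρ^K/(1−ρ^(K+1)) = (-3.1785·72.956946)/(1 − 304.851867)
= -231.894921/-303.851867 = 0.763184

Final: 0.763184


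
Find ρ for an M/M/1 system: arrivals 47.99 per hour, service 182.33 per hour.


ρ = λ/μ = 47.99/182.33 = 0.2632

Final: 0.2632


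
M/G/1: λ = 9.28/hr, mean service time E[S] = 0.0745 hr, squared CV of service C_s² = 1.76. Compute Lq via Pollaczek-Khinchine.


ρ = λ·E[S] = 9.28·0.0745 = 0.6914
Lq = ρ²(1+C_s²)/(2(1−ρ)) = 0.4780·(1+1.76)/(2·0.3086)
= 0.4780·2.7600/0.6173 = 2.13715

Final: 2.13715


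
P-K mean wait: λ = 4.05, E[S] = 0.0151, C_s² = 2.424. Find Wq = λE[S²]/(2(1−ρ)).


ρ = λ·E[S] = 4.05·0.0151 = 0.06116
E[S²] = E[S]²(1+C_s²) = 0.0151²·(1+2.424) = 0.0007807
Wq = λ·E[S²]/(2(1−ρ)) = 4.05·0.0007807/(2·0.9388) = 0.001684 hr

Final: 0.001684 hr


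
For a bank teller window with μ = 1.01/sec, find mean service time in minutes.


Mean service time = 1/μ = 1/1.01 second = 0.99010 second
In minutes: 0.99010 × 0.0166667 = 0.01650 min

Final: 0.01650 min


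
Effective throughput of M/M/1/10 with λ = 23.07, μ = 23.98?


ρ = 0.9621; P_K = (1−ρ)ρ^10/(1−ρ^11) = 0.074363
λ_eff = λ(1 − P_K) = 23.07·(1 − 0.074363) = 23.07·0.925637 = 21.3545 /hr

Final: 21.3545 /hr


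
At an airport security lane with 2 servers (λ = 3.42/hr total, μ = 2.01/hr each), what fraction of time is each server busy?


ρ = λ/(cμ) = 3.42/(2·2.01) = 3.42/4.02 = 0.8507

Final: 0.8507


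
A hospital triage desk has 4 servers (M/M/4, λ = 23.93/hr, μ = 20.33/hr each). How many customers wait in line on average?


a = λ/μ = 1.1771; ρ = a/4 = 0.2943
P₀ = 0.307221
Lq = P₀·a^c·ρ / (c!·(1−ρ)²) = 0.307221·1.91965·0.2943/(24·0.49806)
= 0.01452

Final: 0.01452


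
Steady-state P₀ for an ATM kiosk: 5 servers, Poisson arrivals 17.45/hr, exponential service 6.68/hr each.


a = λ/μ = 17.45/6.68 = 2.6123; ρ = a/c = 0.5225
Σ_{k=0}^{4} a^k/k! (terms k=0..4) = 1.00000 + 2.61228 + 3.41199 + 2.97102 + 1.94028 = 11.93557
Tail: a^5/(5!(1−ρ)) = 121.64516/(120·0.4775) = 2.12275
P₀ = 1/(11.93557 + 2.12275) = 1/14.05832 = 0.071132

Final: 0.071132


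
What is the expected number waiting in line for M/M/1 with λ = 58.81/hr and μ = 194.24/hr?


ρ = 58.81/194.24 = 0.3028
Lq = ρ²/(1−ρ) = 0.09167/0.6972 = 0.1315

Final: 0.1315


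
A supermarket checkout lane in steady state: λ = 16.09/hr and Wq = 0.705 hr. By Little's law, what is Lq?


Lq = λWq = 16.09·0.705 = 11.3434

Final: 11.3434


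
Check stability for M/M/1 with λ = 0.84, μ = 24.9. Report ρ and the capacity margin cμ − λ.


Total capacity cμ = 1·24.9 = 24.90/hr
ρ = λ/(cμ) = 0.84/24.90 = 0.03373
Stable ⇔ ρ < 1: YES
Spare capacity = cμ − λ = 24.90 − 0.84 = 24.06/hr

Final: ρ = 0.03373; stable; margin = 24.06/hr


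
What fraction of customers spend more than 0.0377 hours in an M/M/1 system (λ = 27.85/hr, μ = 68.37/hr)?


W ~ Exponential(μ−λ) for M/M/1.
μ − λ = 68.37 − 27.85 = 40.5200
P(W > t) = e^{−(μ−λ)t} = e^{−1.5276} = 0.217055

Final: 0.217055


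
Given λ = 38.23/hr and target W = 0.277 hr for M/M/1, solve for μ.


W = 1/(μ−λ) ⇒ μ − λ = 1/W = 1/0.277 = 3.6101
μ = λ + 1/W = 38.23 + 3.6101 = 41.8401 per hr

Final: 41.8401 /hr


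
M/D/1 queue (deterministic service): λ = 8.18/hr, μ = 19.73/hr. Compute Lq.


ρ = 8.18/19.73 = 0.4146
M/D/1: Lq = ρ²/(2(1−ρ)) = 0.1719/(2·0.5854) = 0.14681

Final: 0.14681


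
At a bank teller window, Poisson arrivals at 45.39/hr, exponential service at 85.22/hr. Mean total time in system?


W = 1/(μ−λ) = 1/(85.22 − 45.39) = 1/39.83 = 0.02511 hr

Final: 0.02511 hr


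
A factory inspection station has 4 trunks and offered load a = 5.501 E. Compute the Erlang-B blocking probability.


B(c,a) = (a^c/c!) / Σ_{k=0}^{c} a^k/k!
a^4/4! = 38.155341
Σ terms (k=0..4): 1.00000 + 5.50100 + 15.13050 + 27.74429 + 38.15534 = 87.531136
B = 38.155341/87.531136 = 0.435906

Final: 0.435906


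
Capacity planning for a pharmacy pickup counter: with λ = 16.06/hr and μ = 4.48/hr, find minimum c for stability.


Stability requires cμ > λ ⇔ c > λ/μ.
λ/μ = 16.06/4.48 = 3.5848
Minimum integer c = ⌊3.5848⌋ + 1 = 4
Check: 4·4.48 = 17.92 > 16.06, while 3·4.48 = 13.44 ≤ 16.06

Final: 4 servers


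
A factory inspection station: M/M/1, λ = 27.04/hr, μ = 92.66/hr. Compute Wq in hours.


ρ = 27.04/92.66 = 0.2918
Wq = ρ/(μ−λ) = 0.2918/(92.66 − 27.04) = 0.2918/65.62 = 0.004447 hr

Final: 0.004447 hr


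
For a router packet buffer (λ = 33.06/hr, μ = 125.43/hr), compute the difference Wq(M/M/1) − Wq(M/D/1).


ρ = 33.06/125.43 = 0.2636
Wq(M/M/1) = ρ/(μ−λ) = 0.2636/92.37 = 0.002853 hr
Wq(M/D/1) = ρ/(2(μ−λ)) = 0.001427 hr
Savings = 0.002853 − 0.001427 = 0.001427 hr

Final: 0.001427 hr


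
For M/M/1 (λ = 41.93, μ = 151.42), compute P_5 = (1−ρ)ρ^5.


ρ = 41.93/151.42 = 0.2769
P_n = (1−ρ)·ρ^n = (1 − 0.2769)·0.2769^5 = 0.7231·0.001628 = 0.001177

Final: 0.001177


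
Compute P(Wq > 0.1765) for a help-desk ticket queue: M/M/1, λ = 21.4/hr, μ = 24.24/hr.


ρ = 21.4/24.24 = 0.8828
P(Wq > t) = ρ·e^{−(μ−λ)t} = 0.8828·e^{−0.5013}
= 0.8828·0.605767 = 0.534794

Final: 0.534794


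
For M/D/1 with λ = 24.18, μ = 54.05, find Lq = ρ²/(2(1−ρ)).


ρ = 24.18/54.05 = 0.4474
M/D/1: Lq = ρ²/(2(1−ρ)) = 0.2001/(2·0.5526) = 0.18107

Final: 0.18107


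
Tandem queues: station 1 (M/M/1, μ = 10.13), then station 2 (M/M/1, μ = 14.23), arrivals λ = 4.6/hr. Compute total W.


Each node sees arrival rate λ = 4.6/hr (tandem ⇒ throughput preserved).
W₁ = 1/(μ₁−λ) = 1/(10.13−4.6) = 0.18083 hr
W₂ = 1/(μ₂−λ) = 1/(14.23−4.6) = 0.10384 hr
W_total = W₁ + W₂ = 0.18083 + 0.10384 = 0.28467 hr

Final: 0.28467 hr


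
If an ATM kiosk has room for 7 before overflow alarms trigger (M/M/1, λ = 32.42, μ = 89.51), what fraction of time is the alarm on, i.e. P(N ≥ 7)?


ρ = 32.42/89.51 = 0.3622
P(N ≥ n) = ρ^n = 0.3622^7 = 0.0008177

Final: 0.0008177


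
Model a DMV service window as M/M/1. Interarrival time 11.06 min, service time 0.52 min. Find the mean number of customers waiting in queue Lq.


λ = 60/11.06 = 5.4250 /hr
μ = 60/0.52 = 115.3846 /hr
ρ = λ/μ = 5.4250/115.3846 = 0.04702
Lq = ρ²/(1−ρ) = 0.002211/0.9530 = 0.002320

Final: 0.002320


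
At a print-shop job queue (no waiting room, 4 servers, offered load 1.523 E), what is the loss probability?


B(c,a) = (a^c/c!) / Σ_{k=0}^{c} a^k/k!
a^4/4! = 0.224176
Σ terms (k=0..4): 1.00000 + 1.52300 + 1.15976 + 0.58877 + 0.22418 = 4.495714
B = 0.224176/4.495714 = 0.049864

Final: 0.049864


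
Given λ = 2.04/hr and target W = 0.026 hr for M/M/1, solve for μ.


W = 1/(μ−λ) ⇒ μ − λ = 1/W = 1/0.026 = 38.4615
μ = λ + 1/W = 2.04 + 38.4615 = 40.5015 per hr

Final: 40.5015 /hr


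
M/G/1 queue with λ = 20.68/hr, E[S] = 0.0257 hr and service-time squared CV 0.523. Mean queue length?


ρ = λ·E[S] = 20.68·0.0257 = 0.5315
Lq = ρ²(1+C_s²)/(2(1−ρ)) = 0.2825·(1+0.523)/(2·0.4685)
= 0.2825·1.5230/0.9370 = 0.45910

Final: 0.45910


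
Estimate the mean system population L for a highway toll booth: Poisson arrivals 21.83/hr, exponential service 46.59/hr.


ρ = λ/μ = 21.83/46.59 = 0.4686
L = ρ/(1−ρ) = 0.4686/(1 − 0.4686) = 0.4686/0.5314 = 0.8817

Final: 0.8817


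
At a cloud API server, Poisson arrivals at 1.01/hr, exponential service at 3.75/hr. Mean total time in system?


W = 1/(μ−λ) = 1/(3.75 − 1.01) = 1/2.74 = 0.3650 hr

Final: 0.3650 hr


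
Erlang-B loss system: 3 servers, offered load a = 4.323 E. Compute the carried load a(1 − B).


B(3,4.323) = 0.478633 (Erlang-B)
Carried load = a(1 − B) = 4.323·(1 − 0.478633) = 4.323·0.521367 = 2.2539 E

Final: 2.2539 Erlangs


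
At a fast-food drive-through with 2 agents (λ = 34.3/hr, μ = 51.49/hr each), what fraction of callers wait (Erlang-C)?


a = λ/μ = 0.6661; ρ = a/2 = 0.3331
P₀ = 0.500291 (from M/M/c formula)
C(c,a) = [a^c/(c!(1−ρ))]·P₀ = [0.44375/(2·0.6669)]·0.500291
= 0.33269·0.500291 = 0.166440

Final: 0.166440


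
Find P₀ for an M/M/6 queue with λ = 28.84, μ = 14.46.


a = λ/μ = 28.84/14.46 = 1.9945; ρ = a/c = 0.3324
Σ_{k=0}^{5} a^k/k! (terms k=0..5) = 1.00000 + 1.99447 + 1.98895 + 1.32230 + 0.65932 + 0.26300 = 7.22804
Tail: a^6/(6!(1−ρ)) = 62.94508/(720·0.6676) = 0.13095
P₀ = 1/(7.22804 + 0.13095) = 1/7.35899 = 0.135888

Final: 0.135888


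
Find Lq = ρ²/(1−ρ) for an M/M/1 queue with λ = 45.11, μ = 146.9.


ρ = 45.11/146.9 = 0.3071
Lq = ρ²/(1−ρ) = 0.09430/0.6929 = 0.1361

Final: 0.1361


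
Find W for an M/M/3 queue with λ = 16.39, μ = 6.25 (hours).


a = 2.6224; ρ = 0.8741; P₀ = 0.032320
Lq = P₀·a^c·ρ/(c!(1−ρ)²) = 5.36005
Wq = Lq/λ = 5.36005/16.39 = 0.32703 hr
W = Wq + 1/μ = 0.32703 + 0.16000 = 0.48703 hr

Final: 0.48703 hr


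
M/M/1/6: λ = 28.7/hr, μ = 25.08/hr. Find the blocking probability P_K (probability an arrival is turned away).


ρ = λ/μ = 28.7/25.08 = 1.1443
P_K = (1−ρ)ρ^K/(1−ρ^(K+1)) = (-0.1443·2.245568)/(1 − 2.569689)
= -0.324121/-1.569689 = 0.206487

Final: 0.206487


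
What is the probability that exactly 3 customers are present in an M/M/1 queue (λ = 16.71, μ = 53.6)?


ρ = 16.71/53.6 = 0.3118
P_n = (1−ρ)·ρ^n = (1 − 0.3118)·0.3118^3 = 0.6882·0.030299 = 0.020853

Final: 0.020853


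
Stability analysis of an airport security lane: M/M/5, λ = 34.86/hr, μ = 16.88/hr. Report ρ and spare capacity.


Total capacity cμ = 5·16.88 = 84.40/hr
ρ = λ/(cμ) = 34.86/84.40 = 0.4130
Stable ⇔ ρ < 1: YES
Spare capacity = cμ − λ = 84.40 − 34.86 = 49.54/hr

Final: ρ = 0.4130; stable; margin = 49.54/hr


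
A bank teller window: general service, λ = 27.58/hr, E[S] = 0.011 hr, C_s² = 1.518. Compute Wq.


ρ = λ·E[S] = 27.58·0.011 = 0.3034
E[S²] = E[S]²(1+C_s²) = 0.011²·(1+1.518) = 0.0003047
Wq = λ·E[S²]/(2(1−ρ)) = 27.58·0.0003047/(2·0.6966) = 0.006031 hr

Final: 0.006031 hr


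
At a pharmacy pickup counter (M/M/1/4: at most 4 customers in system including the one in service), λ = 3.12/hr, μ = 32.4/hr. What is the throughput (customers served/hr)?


ρ = 0.09630; P_K = (1−ρ)ρ^4/(1−ρ^5) = 0.00007771
λ_eff = λ(1 − P_K) = 3.12·(1 − 0.00007771) = 3.12·0.999922 = 3.1198 /hr

Final: 3.1198 /hr


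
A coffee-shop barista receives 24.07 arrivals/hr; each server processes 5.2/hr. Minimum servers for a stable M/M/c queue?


Stability requires cμ > λ ⇔ c > λ/μ.
λ/μ = 24.07/5.2 = 4.6288
Minimum integer c = ⌊4.6288⌋ + 1 = 5
Check: 5·5.2 = 26.00 > 24.07, while 4·5.2 = 20.80 ≤ 24.07

Final: 5 servers


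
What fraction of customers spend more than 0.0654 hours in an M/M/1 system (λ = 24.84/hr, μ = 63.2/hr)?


W ~ Exponential(μ−λ) for M/M/1.
μ − λ = 63.2 − 24.84 = 38.3600
P(W > t) = e^{−(μ−λ)t} = e^{−2.5087} = 0.081370

Final: 0.081370


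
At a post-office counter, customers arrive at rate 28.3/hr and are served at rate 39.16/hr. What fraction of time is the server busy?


ρ = λ/μ = 28.3/39.16 = 0.7227

Final: 0.7227


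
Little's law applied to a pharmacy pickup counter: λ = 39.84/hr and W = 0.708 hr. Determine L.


L = λW = 39.84·0.708 = 28.2067

Final: 28.2067


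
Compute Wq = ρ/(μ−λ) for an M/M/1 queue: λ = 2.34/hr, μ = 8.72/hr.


ρ = 2.34/8.72 = 0.2683
Wq = ρ/(μ−λ) = 0.2683/(8.72 − 2.34) = 0.2683/6.38 = 0.04206 hr

Final: 0.04206 hr


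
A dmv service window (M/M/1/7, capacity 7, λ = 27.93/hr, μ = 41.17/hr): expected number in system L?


ρ = 27.93/41.17 = 0.6784
L = ρ[1 − (K+1)ρ^K + Kρ^(K+1)] / [(1−ρ)(1−ρ^(K+1))]
Numerator: 0.6784·(1 − 8·0.066135 + 7·0.044866) = 0.532539
Denominator: (0.3216)·(0.955134) = 0.307165
L = 0.532539/0.307165 = 1.7337

Final: 1.7337


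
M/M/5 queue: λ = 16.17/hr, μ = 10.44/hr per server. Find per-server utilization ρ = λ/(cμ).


ρ = λ/(cμ) = 16.17/(5·10.44) = 16.17/52.20 = 0.3098

Final: 0.3098


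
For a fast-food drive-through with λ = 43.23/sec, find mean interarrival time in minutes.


Mean interarrival time = 1/λ = 1/43.23 second = 0.02313 second
In minutes: 0.02313 × 0.0166667 = 0.0003855 min

Final: 0.0003855 min


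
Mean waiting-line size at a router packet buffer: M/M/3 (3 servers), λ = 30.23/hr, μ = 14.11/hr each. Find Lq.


a = λ/μ = 2.1425; ρ = a/3 = 0.7142
P₀ = 0.089515
Lq = P₀·a^c·ρ / (c!·(1−ρ)²) = 0.089515·9.83407·0.7142/(6·0.08171)
= 1.28231

Final: 1.28231


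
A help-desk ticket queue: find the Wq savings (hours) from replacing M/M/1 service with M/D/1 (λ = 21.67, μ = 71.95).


ρ = 21.67/71.95 = 0.3012
Wq(M/M/1) = ρ/(μ−λ) = 0.3012/50.28 = 0.005990 hr
Wq(M/D/1) = ρ/(2(μ−λ)) = 0.002995 hr
Savings = 0.005990 − 0.002995 = 0.002995 hr

Final: 0.002995 hr


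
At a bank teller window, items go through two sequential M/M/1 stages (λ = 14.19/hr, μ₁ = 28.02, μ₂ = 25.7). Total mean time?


Each node sees arrival rate λ = 14.19/hr (tandem ⇒ throughput preserved).
W₁ = 1/(μ₁−λ) = 1/(28.02−14.19) = 0.07231 hr
W₂ = 1/(μ₂−λ) = 1/(25.7−14.19) = 0.08688 hr
W_total = W₁ + W₂ = 0.07231 + 0.08688 = 0.15919 hr

Final: 0.15919 hr


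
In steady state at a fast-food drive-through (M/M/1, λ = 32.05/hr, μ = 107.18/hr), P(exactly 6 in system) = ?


ρ = 32.05/107.18 = 0.2990
P_n = (1−ρ)·ρ^n = (1 − 0.2990)·0.2990^6 = 0.7010·0.0007150 = 0.0005012

Final: 0.0005012


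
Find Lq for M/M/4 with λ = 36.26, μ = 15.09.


a = λ/μ = 2.4029; ρ = a/4 = 0.6007
P₀ = 0.082771
Lq = P₀·a^c·ρ / (c!·(1−ρ)²) = 0.082771·33.33913·0.6007/(24·0.15942)
= 0.43328

Final: 0.43328


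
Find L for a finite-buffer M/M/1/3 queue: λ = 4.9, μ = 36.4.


ρ = 4.9/36.4 = 0.1346
L = ρ[1 − (K+1)ρ^K + Kρ^(K+1)] / [(1−ρ)(1−ρ^(K+1))]
Numerator: 0.1346·(1 − 4·0.002439 + 3·0.0003284) = 0.133434
Denominator: (0.8654)·(0.999672) = 0.865100
L = 0.133434/0.865100 = 0.1542

Final: 0.1542


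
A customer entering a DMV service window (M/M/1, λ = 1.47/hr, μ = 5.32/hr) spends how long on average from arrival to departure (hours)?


W = 1/(μ−λ) = 1/(5.32 − 1.47) = 1/3.85 = 0.2597 hr

Final: 0.2597 hr


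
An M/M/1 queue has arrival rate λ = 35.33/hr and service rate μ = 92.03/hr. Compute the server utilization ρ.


ρ = λ/μ = 35.33/92.03 = 0.3839

Final: 0.3839


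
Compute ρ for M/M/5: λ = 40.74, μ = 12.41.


ρ = λ/(cμ) = 40.74/(5·12.41) = 40.74/62.05 = 0.6566

Final: 0.6566


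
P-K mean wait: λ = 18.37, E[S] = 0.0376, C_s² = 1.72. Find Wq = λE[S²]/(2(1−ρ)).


ρ = λ·E[S] = 18.37·0.0376 = 0.6907
E[S²] = E[S]²(1+C_s²) = 0.0376²·(1+1.72) = 0.003845
Wq = λ·E[S²]/(2(1−ρ)) = 18.37·0.003845/(2·0.3093) = 0.11420 hr

Final: 0.11420 hr


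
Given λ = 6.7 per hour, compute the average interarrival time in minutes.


Mean interarrival time = 1/λ = 1/6.7 hour = 0.14925 hour
In minutes: 0.14925 × 60 = 8.9552 min

Final: 8.9552 min


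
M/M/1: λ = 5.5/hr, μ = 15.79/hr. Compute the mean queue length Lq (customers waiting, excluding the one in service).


ρ = 5.5/15.79 = 0.3483
Lq = ρ²/(1−ρ) = 0.1213/0.6517 = 0.1862

Final: 0.1862


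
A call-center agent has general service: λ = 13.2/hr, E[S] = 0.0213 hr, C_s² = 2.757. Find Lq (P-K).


ρ = λ·E[S] = 13.2·0.0213 = 0.2812
Lq = ρ²(1+C_s²)/(2(1−ρ)) = 0.07905·(1+2.757)/(2·0.7188)
= 0.07905·3.7570/1.4377 = 0.20658

Final: 0.20658


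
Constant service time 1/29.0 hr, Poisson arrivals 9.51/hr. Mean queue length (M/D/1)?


ρ = 9.51/29.0 = 0.3279
M/D/1: Lq = ρ²/(2(1−ρ)) = 0.1075/(2·0.6721) = 0.08001

Final: 0.08001


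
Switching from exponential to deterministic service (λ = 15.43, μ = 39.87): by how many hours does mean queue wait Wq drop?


ρ = 15.43/39.87 = 0.3870
Wq(M/M/1) = ρ/(μ−λ) = 0.3870/24.44 = 0.01584 hr
Wq(M/D/1) = ρ/(2(μ−λ)) = 0.007918 hr
Savings = 0.01584 − 0.007918 = 0.007918 hr

Final: 0.007918 hr


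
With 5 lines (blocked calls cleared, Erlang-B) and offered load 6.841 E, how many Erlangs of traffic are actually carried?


B(5,6.841) = 0.415204 (Erlang-B)
Carried load = a(1 − B) = 6.841·(1 − 0.415204) = 6.841·0.584796 = 4.0006 E

Final: 4.0006 Erlangs


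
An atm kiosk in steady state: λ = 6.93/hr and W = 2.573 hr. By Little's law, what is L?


L = λW = 6.93·2.573 = 17.8309

Final: 17.8309


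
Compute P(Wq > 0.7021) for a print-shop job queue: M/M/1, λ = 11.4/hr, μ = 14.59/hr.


ρ = 11.4/14.59 = 0.7814
P(Wq > t) = ρ·e^{−(μ−λ)t} = 0.7814·e^{−2.2397}
= 0.7814·0.106491 = 0.083207

Final: 0.083207


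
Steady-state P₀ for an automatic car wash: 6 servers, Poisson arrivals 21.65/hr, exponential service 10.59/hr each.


a = λ/μ = 21.65/10.59 = 2.0444; ρ = a/c = 0.3407
Σ_{k=0}^{5} a^k/k! (terms k=0..5) = 1.00000 + 2.04438 + 2.08975 + 1.42408 + 0.72784 + 0.29760 = 7.58365
Tail: a^6/(6!(1−ρ)) = 73.00820/(720·0.6593) = 0.15381
P₀ = 1/(7.58365 + 0.15381) = 1/7.73745 = 0.129241

Final: 0.129241


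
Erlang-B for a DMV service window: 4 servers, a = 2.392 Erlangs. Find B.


B(c,a) = (a^c/c!) / Σ_{k=0}^{c} a^k/k!
a^4/4! = 1.364060
Σ terms (k=0..4): 1.00000 + 2.39200 + 2.86083 + 2.28104 + 1.36406 = 9.897929
B = 1.364060/9.897929 = 0.137813

Final: 0.137813


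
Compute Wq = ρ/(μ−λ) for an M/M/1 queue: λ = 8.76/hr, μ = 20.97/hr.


ρ = 8.76/20.97 = 0.4177
Wq = ρ/(μ−λ) = 0.4177/(20.97 − 8.76) = 0.4177/12.21 = 0.03421 hr

Final: 0.03421 hr


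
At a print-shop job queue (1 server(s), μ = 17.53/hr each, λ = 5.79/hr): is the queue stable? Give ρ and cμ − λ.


Total capacity cμ = 1·17.53 = 17.53/hr
ρ = λ/(cμ) = 5.79/17.53 = 0.3303
Stable ⇔ ρ < 1: YES
Spare capacity = cμ − λ = 17.53 − 5.79 = 11.74/hr

Final: ρ = 0.3303; stable; margin = 11.74/hr


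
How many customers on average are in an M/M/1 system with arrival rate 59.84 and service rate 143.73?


ρ = λ/μ = 59.84/143.73 = 0.4163
L = ρ/(1−ρ) = 0.4163/(1 − 0.4163) = 0.4163/0.5837 = 0.7133

Final: 0.7133


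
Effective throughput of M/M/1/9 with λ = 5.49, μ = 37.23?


ρ = 0.1475; P_K = (1−ρ)ρ^9/(1−ρ^10) = 0.00000002811
λ_eff = λ(1 − P_K) = 5.49·(1 − 0.00000002811) = 5.49·1.000000 = 5.4900 /hr

Final: 5.4900 /hr


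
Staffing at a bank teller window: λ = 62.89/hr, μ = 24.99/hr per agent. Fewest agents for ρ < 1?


Stability requires cμ > λ ⇔ c > λ/μ.
λ/μ = 62.89/24.99 = 2.5166
Minimum integer c = ⌊2.5166⌋ + 1 = 3
Check: 3·24.99 = 74.97 > 62.89, while 2·24.99 = 49.98 ≤ 62.89

Final: 3 servers


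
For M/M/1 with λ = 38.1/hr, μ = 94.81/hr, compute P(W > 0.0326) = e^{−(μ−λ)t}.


W ~ Exponential(μ−λ) for M/M/1.
μ − λ = 94.81 − 38.1 = 56.7100
P(W > t) = e^{−(μ−λ)t} = e^{−1.8487} = 0.157434

Final: 0.157434


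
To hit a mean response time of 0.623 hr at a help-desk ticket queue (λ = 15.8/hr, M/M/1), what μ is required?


W = 1/(μ−λ) ⇒ μ − λ = 1/W = 1/0.623 = 1.6051
μ = λ + 1/W = 15.8 + 1.6051 = 17.4051 per hr

Final: 17.4051 /hr


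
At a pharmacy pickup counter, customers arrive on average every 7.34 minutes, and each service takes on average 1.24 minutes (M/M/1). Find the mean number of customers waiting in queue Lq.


λ = 60/7.34 = 8.1744 /hr
μ = 60/1.24 = 48.3871 /hr
ρ = λ/μ = 8.1744/48.3871 = 0.1689
Lq = ρ²/(1−ρ) = 0.02854/0.8311 = 0.03434

Final: 0.03434


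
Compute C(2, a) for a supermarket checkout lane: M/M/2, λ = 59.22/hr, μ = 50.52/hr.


a = λ/μ = 1.1722; ρ = a/2 = 0.5861
P₀ = 0.260951 (from M/M/c formula)
C(c,a) = [a^c/(c!(1−ρ))]·P₀ = [1.37407/(2·0.4139)]·0.260951
= 1.65993·0.260951 = 0.433160

Final: 0.433160


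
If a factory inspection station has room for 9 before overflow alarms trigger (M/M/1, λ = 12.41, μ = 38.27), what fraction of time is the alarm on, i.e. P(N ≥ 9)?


ρ = 12.41/38.27 = 0.3243
P(N ≥ n) = ρ^n = 0.3243^9 = 0.00003965

Final: 0.00003965


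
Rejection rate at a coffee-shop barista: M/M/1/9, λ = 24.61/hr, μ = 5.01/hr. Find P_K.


ρ = λ/μ = 24.61/5.01 = 4.9122
P_K = (1−ρ)ρ^K/(1−ρ^(K+1)) = (-3.9122·1665194.587198)/(1 − 8179728.301583)
= -6514533.714386/-8179727.301583 = 0.796424

Final: 0.796424


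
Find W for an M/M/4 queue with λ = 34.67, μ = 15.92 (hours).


a = 2.1778; ρ = 0.5444; P₀ = 0.107207
Lq = P₀·a^c·ρ/(c!(1−ρ)²) = 0.26358
Wq = Lq/λ = 0.26358/34.67 = 0.007603 hr
W = Wq + 1/μ = 0.007603 + 0.06281 = 0.07042 hr

Final: 0.07042 hr


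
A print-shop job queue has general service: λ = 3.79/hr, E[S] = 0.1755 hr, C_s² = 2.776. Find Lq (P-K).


ρ = λ·E[S] = 3.79·0.1755 = 0.6651
Lq = ρ²(1+C_s²)/(2(1−ρ)) = 0.4424·(1+2.776)/(2·0.3349)
= 0.4424·3.7760/0.6697 = 2.49447

Final: 2.49447


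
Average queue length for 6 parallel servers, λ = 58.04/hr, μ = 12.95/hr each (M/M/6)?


a = λ/μ = 4.4819; ρ = a/6 = 0.7470
P₀ = 0.009354
Lq = P₀·a^c·ρ / (c!·(1−ρ)²) = 0.009354·8104.86550·0.7470/(720·0.06402)
= 1.22861

Final: 1.22861


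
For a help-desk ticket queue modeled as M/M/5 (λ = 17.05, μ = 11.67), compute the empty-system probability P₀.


a = λ/μ = 17.05/11.67 = 1.4610; ρ = a/c = 0.2922
Σ_{k=0}^{4} a^k/k! (terms k=0..4) = 1.00000 + 1.46101 + 1.06728 + 0.51977 + 0.18985 = 4.23790
Tail: a^5/(5!(1−ρ)) = 6.65683/(120·0.7078) = 0.07837
P₀ = 1/(4.23790 + 0.07837) = 1/4.31628 = 0.231681

Final: 0.231681


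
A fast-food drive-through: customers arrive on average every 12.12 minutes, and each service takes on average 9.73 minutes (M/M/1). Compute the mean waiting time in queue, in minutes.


λ = 60/12.12 = 4.9505 /hr
μ = 60/9.73 = 6.1665 /hr
ρ = λ/μ = 4.9505/6.1665 = 0.8028
Wq = ρ/(μ−λ) = 0.8028/(6.1665−4.9505) = 0.66020 hr
In minutes: 0.66020·60 = 39.612 min

Final: 39.612 min


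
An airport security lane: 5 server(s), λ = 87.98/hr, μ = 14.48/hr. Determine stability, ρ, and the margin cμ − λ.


Total capacity cμ = 5·14.48 = 72.40/hr
ρ = λ/(cμ) = 87.98/72.40 = 1.2152
Stable ⇔ ρ < 1: NO
Spare capacity = cμ − λ = 72.40 − 87.98 = -15.58/hr

Final: ρ = 1.2152; unstable; margin = -15.58/hr


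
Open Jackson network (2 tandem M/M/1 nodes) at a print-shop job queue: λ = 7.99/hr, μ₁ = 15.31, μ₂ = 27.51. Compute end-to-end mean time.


Each node sees arrival rate λ = 7.99/hr (tandem ⇒ throughput preserved).
W₁ = 1/(μ₁−λ) = 1/(15.31−7.99) = 0.13661 hr
W₂ = 1/(μ₂−λ) = 1/(27.51−7.99) = 0.05123 hr
W_total = W₁ + W₂ = 0.13661 + 0.05123 = 0.18784 hr

Final: 0.18784 hr


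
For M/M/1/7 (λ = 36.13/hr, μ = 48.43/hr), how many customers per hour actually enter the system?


ρ = 0.7460; P_K = (1−ρ)ρ^7/(1−ρ^8) = 0.036130
λ_eff = λ(1 − P_K) = 36.13·(1 − 0.036130) = 36.13·0.963870 = 34.8246 /hr

Final: 34.8246 /hr


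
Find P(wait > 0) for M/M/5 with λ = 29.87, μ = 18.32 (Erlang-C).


a = λ/μ = 1.6305; ρ = a/5 = 0.3261
P₀ = 0.195351 (from M/M/c formula)
C(c,a) = [a^c/(c!(1−ρ))]·P₀ = [11.52255/(120·0.6739)]·0.195351
= 0.14248·0.195351 = 0.027834

Final: 0.027834


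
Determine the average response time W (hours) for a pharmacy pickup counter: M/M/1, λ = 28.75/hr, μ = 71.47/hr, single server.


W = 1/(μ−λ) = 1/(71.47 − 28.75) = 1/42.72 = 0.02341 hr

Final: 0.02341 hr


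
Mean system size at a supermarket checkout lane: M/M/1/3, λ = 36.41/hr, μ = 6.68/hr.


ρ = 36.41/6.68 = 5.4506
L = ρ[1 − (K+1)ρ^K + Kρ^(K+1)] / [(1−ρ)(1−ρ^(K+1))]
Numerator: 5.4506·(1 − 4·161.931989 + 3·882.626303) = 10907.471002
Denominator: (-4.4506)·(-881.626303) = 3923.764970
L = 10907.471002/3923.764970 = 2.7798

Final: 2.7798


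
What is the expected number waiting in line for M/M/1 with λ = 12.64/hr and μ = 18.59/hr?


ρ = 12.64/18.59 = 0.6799
Lq = ρ²/(1−ρ) = 0.4623/0.3201 = 1.4444

Final: 1.4444


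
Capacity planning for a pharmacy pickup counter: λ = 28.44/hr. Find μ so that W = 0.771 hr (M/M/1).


W = 1/(μ−λ) ⇒ μ − λ = 1/W = 1/0.771 = 1.2970
μ = λ + 1/W = 28.44 + 1.2970 = 29.7370 per hr

Final: 29.7370 /hr


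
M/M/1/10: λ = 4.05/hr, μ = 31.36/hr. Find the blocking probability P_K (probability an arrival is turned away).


ρ = λ/μ = 4.05/31.36 = 0.1291
P_K = (1−ρ)ρ^K/(1−ρ^(K+1)) = (0.8709·0.000000001291)/(1 − 1.667e-10)
= 0.000000001124/1.000000 = 0.000000001124

Final: 0.000000001124


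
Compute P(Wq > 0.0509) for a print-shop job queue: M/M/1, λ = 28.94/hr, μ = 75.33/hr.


ρ = 28.94/75.33 = 0.3842
P(Wq > t) = ρ·e^{−(μ−λ)t} = 0.3842·e^{−2.3613}
= 0.3842·0.094302 = 0.036229

Final: 0.036229


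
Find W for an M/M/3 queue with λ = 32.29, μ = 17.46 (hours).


a = 1.8494; ρ = 0.6165; P₀ = 0.136836
Lq = P₀·a^c·ρ/(c!(1−ρ)²) = 0.60450
Wq = Lq/λ = 0.60450/32.29 = 0.01872 hr
W = Wq + 1/μ = 0.01872 + 0.05727 = 0.07599 hr

Final: 0.07599 hr


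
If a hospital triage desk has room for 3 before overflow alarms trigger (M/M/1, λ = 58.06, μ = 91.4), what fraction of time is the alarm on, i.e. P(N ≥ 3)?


ρ = 58.06/91.4 = 0.6352
P(N ≥ n) = ρ^n = 0.6352^3 = 0.256326

Final: 0.256326


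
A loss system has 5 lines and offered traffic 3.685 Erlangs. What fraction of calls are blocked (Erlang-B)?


B(c,a) = (a^c/c!) / Σ_{k=0}^{c} a^k/k!
a^5/5! = 5.662474
Σ terms (k=0..5): 1.00000 + 3.68500 + 6.78961 + 8.33991 + 7.68314 + 5.66247 = 33.160133
B = 5.662474/33.160133 = 0.170761

Final: 0.170761


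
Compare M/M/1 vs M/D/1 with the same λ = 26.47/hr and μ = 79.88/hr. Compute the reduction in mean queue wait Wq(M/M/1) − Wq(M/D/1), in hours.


ρ = 26.47/79.88 = 0.3314
Wq(M/M/1) = ρ/(μ−λ) = 0.3314/53.41 = 0.006204 hr
Wq(M/D/1) = ρ/(2(μ−λ)) = 0.003102 hr
Savings = 0.006204 − 0.003102 = 0.003102 hr

Final: 0.003102 hr


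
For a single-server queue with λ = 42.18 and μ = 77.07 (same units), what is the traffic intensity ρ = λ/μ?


ρ = λ/μ = 42.18/77.07 = 0.5473

Final: 0.5473


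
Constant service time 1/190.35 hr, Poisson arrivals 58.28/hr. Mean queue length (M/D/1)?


ρ = 58.28/190.35 = 0.3062
M/D/1: Lq = ρ²/(2(1−ρ)) = 0.09374/(2·0.6938) = 0.06755

Final: 0.06755


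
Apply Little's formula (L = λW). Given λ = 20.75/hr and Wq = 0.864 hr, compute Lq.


Lq = λWq = 20.75·0.864 = 17.9280

Final: 17.9280


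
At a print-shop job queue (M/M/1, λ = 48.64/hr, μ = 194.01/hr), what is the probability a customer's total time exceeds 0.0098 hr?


W ~ Exponential(μ−λ) for M/M/1.
μ − λ = 194.01 − 48.64 = 145.3700
P(W > t) = e^{−(μ−λ)t} = e^{−1.4246} = 0.240598

Final: 0.240598


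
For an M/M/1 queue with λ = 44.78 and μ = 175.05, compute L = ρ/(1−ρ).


ρ = λ/μ = 44.78/175.05 = 0.2558
L = ρ/(1−ρ) = 0.2558/(1 − 0.2558) = 0.2558/0.7442 = 0.3437

Final: 0.3437


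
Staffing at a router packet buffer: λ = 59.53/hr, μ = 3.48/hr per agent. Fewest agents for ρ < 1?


Stability requires cμ > λ ⇔ c > λ/μ.
λ/μ = 59.53/3.48 = 17.1063
Minimum integer c = ⌊17.1063⌋ + 1 = 18
Check: 18·3.48 = 62.64 > 59.53, while 17·3.48 = 59.16 ≤ 59.53

Final: 18 servers


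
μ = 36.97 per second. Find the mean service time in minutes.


Mean service time = 1/μ = 1/36.97 second = 0.02705 second
In minutes: 0.02705 × 0.0166667 = 0.0004508 min

Final: 0.0004508 min


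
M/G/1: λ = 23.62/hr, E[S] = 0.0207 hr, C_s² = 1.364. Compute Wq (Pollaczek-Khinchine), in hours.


ρ = λ·E[S] = 23.62·0.0207 = 0.4889
E[S²] = E[S]²(1+C_s²) = 0.0207²·(1+1.364) = 0.001013
Wq = λ·E[S²]/(2(1−ρ)) = 23.62·0.001013/(2·0.5111) = 0.02341 hr

Final: 0.02341 hr


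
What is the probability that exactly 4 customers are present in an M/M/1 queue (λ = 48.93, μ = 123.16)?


ρ = 48.93/123.16 = 0.3973
P_n = (1−ρ)·ρ^n = (1 − 0.3973)·0.3973^4 = 0.6027·0.024913 = 0.015015

Final: 0.015015


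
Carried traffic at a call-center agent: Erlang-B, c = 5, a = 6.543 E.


B(5,6.543) = 0.396663 (Erlang-B)
Carried load = a(1 − B) = 6.543·(1 − 0.396663) = 6.543·0.603337 = 3.9476 E

Final: 3.9476 Erlangs


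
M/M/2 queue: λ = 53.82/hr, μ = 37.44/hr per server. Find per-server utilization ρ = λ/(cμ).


ρ = λ/(cμ) = 53.82/(2·37.44) = 53.82/74.88 = 0.7188

Final: 0.7188


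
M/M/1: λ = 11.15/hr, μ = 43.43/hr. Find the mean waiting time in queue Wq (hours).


ρ = 11.15/43.43 = 0.2567
Wq = ρ/(μ−λ) = 0.2567/(43.43 − 11.15) = 0.2567/32.28 = 0.007953 hr

Final: 0.007953 hr


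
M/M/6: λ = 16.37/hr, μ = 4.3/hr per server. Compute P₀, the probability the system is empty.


a = λ/μ = 16.37/4.3 = 3.8070; ρ = a/c = 0.6345
Σ_{k=0}^{5} a^k/k! (terms k=0..5) = 1.00000 + 3.80698 + 7.24654 + 9.19580 + 8.75205 + 6.66377 = 36.66513
Tail: a^6/(6!(1−ρ)) = 3044.25721/(720·0.3655) = 11.56796
P₀ = 1/(36.66513 + 11.56796) = 1/48.23309 = 0.020733

Final: 0.020733


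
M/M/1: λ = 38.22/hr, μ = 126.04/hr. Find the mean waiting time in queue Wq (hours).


ρ = 38.22/126.04 = 0.3032
Wq = ρ/(μ−λ) = 0.3032/(126.04 − 38.22) = 0.3032/87.82 = 0.003453 hr

Final: 0.003453 hr


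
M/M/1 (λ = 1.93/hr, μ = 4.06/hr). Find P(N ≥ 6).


ρ = 1.93/4.06 = 0.4754
P(N ≥ n) = ρ^n = 0.4754^6 = 0.011540

Final: 0.011540


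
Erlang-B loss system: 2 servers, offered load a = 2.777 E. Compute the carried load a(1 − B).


B(2,2.777) = 0.505166 (Erlang-B)
Carried load = a(1 − B) = 2.777·(1 − 0.505166) = 2.777·0.494834 = 1.3742 E

Final: 1.3742 Erlangs


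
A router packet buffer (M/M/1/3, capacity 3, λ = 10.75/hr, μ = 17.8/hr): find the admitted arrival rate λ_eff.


ρ = 0.6039; P_K = (1−ρ)ρ^3/(1−ρ^4) = 0.100631
λ_eff = λ(1 − P_K) = 10.75·(1 − 0.100631) = 10.75·0.899369 = 9.6682 /hr

Final: 9.6682 /hr


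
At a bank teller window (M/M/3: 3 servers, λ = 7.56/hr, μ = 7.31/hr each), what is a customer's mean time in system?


a = 1.0342; ρ = 0.3447; P₀ = 0.350836
Lq = P₀·a^c·ρ/(c!(1−ρ)²) = 0.05193
Wq = Lq/λ = 0.05193/7.56 = 0.006869 hr
W = Wq + 1/μ = 0.006869 + 0.13680 = 0.14367 hr

Final: 0.14367 hr


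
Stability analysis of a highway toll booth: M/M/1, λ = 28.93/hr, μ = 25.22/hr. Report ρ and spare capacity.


Total capacity cμ = 1·25.22 = 25.22/hr
ρ = λ/(cμ) = 28.93/25.22 = 1.1471
Stable ⇔ ρ < 1: NO
Spare capacity = cμ − λ = 25.22 − 28.93 = -3.71/hr

Final: ρ = 1.1471; unstable; margin = -3.71/hr


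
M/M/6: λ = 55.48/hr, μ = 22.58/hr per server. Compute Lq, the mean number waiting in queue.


a = λ/μ = 2.4570; ρ = a/6 = 0.4095
P₀ = 0.085251
Lq = P₀·a^c·ρ / (c!·(1−ρ)²) = 0.085251·220.02655·0.4095/(720·0.34868)
= 0.03060

Final: 0.03060


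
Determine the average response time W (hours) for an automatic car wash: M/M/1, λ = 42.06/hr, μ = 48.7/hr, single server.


W = 1/(μ−λ) = 1/(48.7 − 42.06) = 1/6.64 = 0.1506 hr

Final: 0.1506 hr


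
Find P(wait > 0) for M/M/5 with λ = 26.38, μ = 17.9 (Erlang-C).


a = λ/μ = 1.4737; ρ = a/5 = 0.2947
P₀ = 0.228735 (from M/M/c formula)
C(c,a) = [a^c/(c!(1−ρ))]·P₀ = [6.95198/(120·0.7053)]·0.228735
= 0.08215·0.228735 = 0.018790

Final: 0.018790


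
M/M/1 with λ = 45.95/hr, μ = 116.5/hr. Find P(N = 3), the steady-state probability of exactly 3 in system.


ρ = 45.95/116.5 = 0.3944
P_n = (1−ρ)·ρ^n = (1 − 0.3944)·0.3944^3 = 0.6056·0.061359 = 0.037158

Final: 0.037158


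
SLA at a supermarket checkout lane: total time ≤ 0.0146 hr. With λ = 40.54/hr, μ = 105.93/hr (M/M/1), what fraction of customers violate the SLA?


W ~ Exponential(μ−λ) for M/M/1.
μ − λ = 105.93 − 40.54 = 65.3900
P(W > t) = e^{−(μ−λ)t} = e^{−0.9547} = 0.384930

Final: 0.384930


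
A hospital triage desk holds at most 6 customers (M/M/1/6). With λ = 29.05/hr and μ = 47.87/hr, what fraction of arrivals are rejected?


ρ = λ/μ = 29.05/47.87 = 0.6069
P_K = (1−ρ)ρ^K/(1−ρ^(K+1)) = (0.3931·0.049945)/(1 − 0.030310)
= 0.019636/0.969690 = 0.020250

Final: 0.020250


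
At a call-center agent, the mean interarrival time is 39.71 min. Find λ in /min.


λ = 1/(interarrival time) in consistent units.
1 minute = 1 min, so λ = 1/39.71 = 0.02518 per minute

Final: 0.02518 /min


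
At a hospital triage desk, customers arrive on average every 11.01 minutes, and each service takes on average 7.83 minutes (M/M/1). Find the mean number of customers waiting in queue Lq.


λ = 60/11.01 = 5.4496 /hr
μ = 60/7.83 = 7.6628 /hr
ρ = λ/μ = 5.4496/7.6628 = 0.7112
Lq = ρ²/(1−ρ) = 0.5058/0.2888 = 1.7511

Final: 1.7511


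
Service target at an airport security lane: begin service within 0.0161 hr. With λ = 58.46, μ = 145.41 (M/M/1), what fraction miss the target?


ρ = 58.46/145.41 = 0.4020
P(Wq > t) = ρ·e^{−(μ−λ)t} = 0.4020·e^{−1.3999}
= 0.4020·0.246623 = 0.099151

Final: 0.099151


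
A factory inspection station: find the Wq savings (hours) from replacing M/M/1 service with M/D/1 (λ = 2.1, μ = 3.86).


ρ = 2.1/3.86 = 0.5440
Wq(M/M/1) = ρ/(μ−λ) = 0.5440/1.76 = 0.30911 hr
Wq(M/D/1) = ρ/(2(μ−λ)) = 0.15456 hr
Savings = 0.30911 − 0.15456 = 0.15456 hr

Final: 0.15456 hr


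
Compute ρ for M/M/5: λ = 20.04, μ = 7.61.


ρ = λ/(cμ) = 20.04/(5·7.61) = 20.04/38.05 = 0.5267

Final: 0.5267


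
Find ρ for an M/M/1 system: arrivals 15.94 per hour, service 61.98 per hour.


ρ = λ/μ = 15.94/61.98 = 0.2572

Final: 0.2572


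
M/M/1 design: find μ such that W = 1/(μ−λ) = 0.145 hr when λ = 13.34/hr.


W = 1/(μ−λ) ⇒ μ − λ = 1/W = 1/0.145 = 6.8966
μ = λ + 1/W = 13.34 + 6.8966 = 20.2366 per hr

Final: 20.2366 /hr


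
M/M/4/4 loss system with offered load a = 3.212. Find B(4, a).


B(c,a) = (a^c/c!) / Σ_{k=0}^{c} a^k/k!
a^4/4! = 4.434972
Σ terms (k=0..4): 1.00000 + 3.21200 + 5.15847 + 5.52300 + 4.43497 = 19.328448
B = 4.434972/19.328448 = 0.229453

Final: 0.229453


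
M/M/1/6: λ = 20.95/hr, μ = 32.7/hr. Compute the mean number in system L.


ρ = 20.95/32.7 = 0.6407
L = ρ[1 − (K+1)ρ^K + Kρ^(K+1)] / [(1−ρ)(1−ρ^(K+1))]
Numerator: 0.6407·(1 − 7·0.069154 + 6·0.044305) = 0.500847
Denominator: (0.3593)·(0.955695) = 0.343407
L = 0.500847/0.343407 = 1.4585

Final: 1.4585


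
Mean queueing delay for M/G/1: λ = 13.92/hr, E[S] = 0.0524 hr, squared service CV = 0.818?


ρ = λ·E[S] = 13.92·0.0524 = 0.7294
E[S²] = E[S]²(1+C_s²) = 0.0524²·(1+0.818) = 0.004992
Wq = λ·E[S²]/(2(1−ρ)) = 13.92·0.004992/(2·0.2706) = 0.12840 hr

Final: 0.12840 hr


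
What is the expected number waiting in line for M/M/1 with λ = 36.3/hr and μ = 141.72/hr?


ρ = 36.3/141.72 = 0.2561
Lq = ρ²/(1−ρ) = 0.06561/0.7439 = 0.08820

Final: 0.08820


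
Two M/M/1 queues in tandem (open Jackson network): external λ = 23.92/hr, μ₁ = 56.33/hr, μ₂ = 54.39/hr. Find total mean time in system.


Each node sees arrival rate λ = 23.92/hr (tandem ⇒ throughput preserved).
W₁ = 1/(μ₁−λ) = 1/(56.33−23.92) = 0.03085 hr
W₂ = 1/(μ₂−λ) = 1/(54.39−23.92) = 0.03282 hr
W_total = W₁ + W₂ = 0.03085 + 0.03282 = 0.06367 hr

Final: 0.06367 hr


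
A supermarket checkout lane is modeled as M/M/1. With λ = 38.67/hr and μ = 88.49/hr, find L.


ρ = λ/μ = 38.67/88.49 = 0.4370
L = ρ/(1−ρ) = 0.4370/(1 − 0.4370) = 0.4370/0.5630 = 0.7762

Final: 0.7762


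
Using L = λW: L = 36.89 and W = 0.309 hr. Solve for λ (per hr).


λ = L/W = 36.89/0.309 = 119.3851 /hr

Final: 119.3851 /hr


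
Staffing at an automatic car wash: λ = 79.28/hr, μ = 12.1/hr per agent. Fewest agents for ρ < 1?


Stability requires cμ > λ ⇔ c > λ/μ.
λ/μ = 79.28/12.1 = 6.5521
Minimum integer c = ⌊6.5521⌋ + 1 = 7
Check: 7·12.1 = 84.70 > 79.28, while 6·12.1 = 72.60 ≤ 79.28

Final: 7 servers


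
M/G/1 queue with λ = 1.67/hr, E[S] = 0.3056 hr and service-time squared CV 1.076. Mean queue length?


ρ = λ·E[S] = 1.67·0.3056 = 0.5104
Lq = ρ²(1+C_s²)/(2(1−ρ)) = 0.2605·(1+1.076)/(2·0.4896)
= 0.2605·2.0760/0.9793 = 0.55214

Final: 0.55214


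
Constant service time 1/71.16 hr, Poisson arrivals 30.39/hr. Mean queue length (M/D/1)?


ρ = 30.39/71.16 = 0.4271
M/D/1: Lq = ρ²/(2(1−ρ)) = 0.1824/(2·0.5729) = 0.15917

Final: 0.15917


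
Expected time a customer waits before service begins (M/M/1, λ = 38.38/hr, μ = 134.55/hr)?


ρ = 38.38/134.55 = 0.2852
Wq = ρ/(μ−λ) = 0.2852/(134.55 − 38.38) = 0.2852/96.17 = 0.002966 hr

Final: 0.002966 hr


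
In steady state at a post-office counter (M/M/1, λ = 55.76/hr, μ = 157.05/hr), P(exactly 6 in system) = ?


ρ = 55.76/157.05 = 0.3550
P_n = (1−ρ)·ρ^n = (1 − 0.3550)·0.3550^6 = 0.6450·0.002003 = 0.001292

Final: 0.001292
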